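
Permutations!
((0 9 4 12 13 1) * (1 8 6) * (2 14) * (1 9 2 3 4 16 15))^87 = (0 9 12 2 16 13 14 15 8 3 1 6 4)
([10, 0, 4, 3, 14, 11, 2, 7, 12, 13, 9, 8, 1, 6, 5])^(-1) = (0 1 12 8 11 5 14 4 2 6 13 9 10)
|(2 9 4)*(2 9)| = |(4 9)| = 2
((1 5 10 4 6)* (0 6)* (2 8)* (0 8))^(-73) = (0 2 8 4 10 5 1 6)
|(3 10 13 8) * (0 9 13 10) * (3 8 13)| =3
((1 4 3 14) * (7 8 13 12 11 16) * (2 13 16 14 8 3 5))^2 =((1 4 5 2 13 12 11 14)(3 8 16 7))^2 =(1 5 13 11)(2 12 14 4)(3 16)(7 8)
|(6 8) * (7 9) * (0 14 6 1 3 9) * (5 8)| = 9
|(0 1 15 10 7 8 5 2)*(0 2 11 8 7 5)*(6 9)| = 14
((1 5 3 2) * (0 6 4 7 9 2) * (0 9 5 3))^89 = ((0 6 4 7 5)(1 3 9 2))^89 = (0 5 7 4 6)(1 3 9 2)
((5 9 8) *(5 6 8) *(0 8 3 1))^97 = (0 6 1 8 3)(5 9)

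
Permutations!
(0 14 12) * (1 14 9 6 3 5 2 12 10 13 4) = (0 9 6 3 5 2 12)(1 14 10 13 4) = [9, 14, 12, 5, 1, 2, 3, 7, 8, 6, 13, 11, 0, 4, 10]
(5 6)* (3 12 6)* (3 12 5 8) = (3 5 12 6 8) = [0, 1, 2, 5, 4, 12, 8, 7, 3, 9, 10, 11, 6]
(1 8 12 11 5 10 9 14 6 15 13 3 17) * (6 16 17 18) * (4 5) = [0, 8, 2, 18, 5, 10, 15, 7, 12, 14, 9, 4, 11, 3, 16, 13, 17, 1, 6] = (1 8 12 11 4 5 10 9 14 16 17)(3 18 6 15 13)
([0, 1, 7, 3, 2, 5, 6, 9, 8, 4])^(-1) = (2 4 9 7)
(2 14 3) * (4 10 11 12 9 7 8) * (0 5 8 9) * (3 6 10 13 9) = (0 5 8 4 13 9 7 3 2 14 6 10 11 12) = [5, 1, 14, 2, 13, 8, 10, 3, 4, 7, 11, 12, 0, 9, 6]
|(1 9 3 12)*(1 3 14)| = 6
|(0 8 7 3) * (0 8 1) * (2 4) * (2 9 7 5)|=14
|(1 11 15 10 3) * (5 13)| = 10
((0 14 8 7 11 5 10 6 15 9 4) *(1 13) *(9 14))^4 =(0 9 4)(5 14)(6 7)(8 10)(11 15)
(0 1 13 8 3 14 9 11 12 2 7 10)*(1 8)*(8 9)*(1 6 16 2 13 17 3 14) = (0 9 11 12 13 6 16 2 7 10)(1 17 3)(8 14) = [9, 17, 7, 1, 4, 5, 16, 10, 14, 11, 0, 12, 13, 6, 8, 15, 2, 3]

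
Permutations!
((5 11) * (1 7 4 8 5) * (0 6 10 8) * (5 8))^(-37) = ((0 6 10 5 11 1 7 4))^(-37) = (0 5 7 6 11 4 10 1)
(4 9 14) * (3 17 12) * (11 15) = (3 17 12)(4 9 14)(11 15) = [0, 1, 2, 17, 9, 5, 6, 7, 8, 14, 10, 15, 3, 13, 4, 11, 16, 12]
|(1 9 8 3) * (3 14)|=|(1 9 8 14 3)|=5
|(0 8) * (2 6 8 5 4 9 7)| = 8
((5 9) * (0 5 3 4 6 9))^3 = ((0 5)(3 4 6 9))^3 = (0 5)(3 9 6 4)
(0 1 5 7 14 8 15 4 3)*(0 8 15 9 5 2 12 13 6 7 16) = (0 1 2 12 13 6 7 14 15 4 3 8 9 5 16) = [1, 2, 12, 8, 3, 16, 7, 14, 9, 5, 10, 11, 13, 6, 15, 4, 0]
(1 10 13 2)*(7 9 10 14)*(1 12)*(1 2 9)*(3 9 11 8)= (1 14 7)(2 12)(3 9 10 13 11 8)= [0, 14, 12, 9, 4, 5, 6, 1, 3, 10, 13, 8, 2, 11, 7]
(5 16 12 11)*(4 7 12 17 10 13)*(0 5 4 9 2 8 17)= (0 5 16)(2 8 17 10 13 9)(4 7 12 11)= [5, 1, 8, 3, 7, 16, 6, 12, 17, 2, 13, 4, 11, 9, 14, 15, 0, 10]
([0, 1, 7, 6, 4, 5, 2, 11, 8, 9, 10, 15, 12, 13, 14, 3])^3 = (2 15)(3 7)(6 11)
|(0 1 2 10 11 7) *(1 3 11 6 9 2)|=|(0 3 11 7)(2 10 6 9)|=4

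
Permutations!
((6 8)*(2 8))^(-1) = ((2 8 6))^(-1) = (2 6 8)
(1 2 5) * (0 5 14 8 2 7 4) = (0 5 1 7 4)(2 14 8) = [5, 7, 14, 3, 0, 1, 6, 4, 2, 9, 10, 11, 12, 13, 8]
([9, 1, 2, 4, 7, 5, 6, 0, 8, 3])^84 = (0 7 4 3 9)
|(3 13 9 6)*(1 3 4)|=6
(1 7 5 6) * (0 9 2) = (0 9 2)(1 7 5 6) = [9, 7, 0, 3, 4, 6, 1, 5, 8, 2]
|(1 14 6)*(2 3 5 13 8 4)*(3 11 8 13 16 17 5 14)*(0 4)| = |(0 4 2 11 8)(1 3 14 6)(5 16 17)| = 60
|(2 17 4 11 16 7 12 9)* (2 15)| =|(2 17 4 11 16 7 12 9 15)| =9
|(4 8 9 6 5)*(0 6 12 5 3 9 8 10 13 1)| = |(0 6 3 9 12 5 4 10 13 1)| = 10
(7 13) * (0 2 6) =(0 2 6)(7 13) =[2, 1, 6, 3, 4, 5, 0, 13, 8, 9, 10, 11, 12, 7]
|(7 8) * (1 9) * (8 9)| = 4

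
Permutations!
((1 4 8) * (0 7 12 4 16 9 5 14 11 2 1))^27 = ((0 7 12 4 8)(1 16 9 5 14 11 2))^27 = (0 12 8 7 4)(1 2 11 14 5 9 16)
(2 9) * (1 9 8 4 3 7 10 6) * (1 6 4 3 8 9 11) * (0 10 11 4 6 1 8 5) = [10, 4, 9, 7, 5, 0, 1, 11, 3, 2, 6, 8] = (0 10 6 1 4 5)(2 9)(3 7 11 8)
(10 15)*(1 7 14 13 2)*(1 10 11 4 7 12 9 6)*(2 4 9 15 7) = (1 12 15 11 9 6)(2 10 7 14 13 4) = [0, 12, 10, 3, 2, 5, 1, 14, 8, 6, 7, 9, 15, 4, 13, 11]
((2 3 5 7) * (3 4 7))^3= ((2 4 7)(3 5))^3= (7)(3 5)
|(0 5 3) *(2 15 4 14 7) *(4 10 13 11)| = |(0 5 3)(2 15 10 13 11 4 14 7)| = 24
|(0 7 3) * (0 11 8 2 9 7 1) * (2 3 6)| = 12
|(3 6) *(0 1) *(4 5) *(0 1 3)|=|(0 3 6)(4 5)|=6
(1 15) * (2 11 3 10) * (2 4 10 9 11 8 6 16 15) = (1 2 8 6 16 15)(3 9 11)(4 10) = [0, 2, 8, 9, 10, 5, 16, 7, 6, 11, 4, 3, 12, 13, 14, 1, 15]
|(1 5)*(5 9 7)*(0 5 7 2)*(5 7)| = 6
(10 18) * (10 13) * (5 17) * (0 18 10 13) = [18, 1, 2, 3, 4, 17, 6, 7, 8, 9, 10, 11, 12, 13, 14, 15, 16, 5, 0] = (0 18)(5 17)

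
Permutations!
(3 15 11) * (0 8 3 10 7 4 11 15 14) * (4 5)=(15)(0 8 3 14)(4 11 10 7 5)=[8, 1, 2, 14, 11, 4, 6, 5, 3, 9, 7, 10, 12, 13, 0, 15]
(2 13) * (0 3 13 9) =(0 3 13 2 9) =[3, 1, 9, 13, 4, 5, 6, 7, 8, 0, 10, 11, 12, 2]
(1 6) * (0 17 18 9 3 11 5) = (0 17 18 9 3 11 5)(1 6) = [17, 6, 2, 11, 4, 0, 1, 7, 8, 3, 10, 5, 12, 13, 14, 15, 16, 18, 9]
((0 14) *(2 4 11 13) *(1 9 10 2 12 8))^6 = ((0 14)(1 9 10 2 4 11 13 12 8))^6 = (14)(1 13 2)(4 9 12)(8 11 10)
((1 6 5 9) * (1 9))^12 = ((9)(1 6 5))^12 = (9)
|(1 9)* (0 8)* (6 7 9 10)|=10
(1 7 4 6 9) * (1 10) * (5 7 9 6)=(1 9 10)(4 5 7)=[0, 9, 2, 3, 5, 7, 6, 4, 8, 10, 1]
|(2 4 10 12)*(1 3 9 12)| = 7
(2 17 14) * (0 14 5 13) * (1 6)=[14, 6, 17, 3, 4, 13, 1, 7, 8, 9, 10, 11, 12, 0, 2, 15, 16, 5]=(0 14 2 17 5 13)(1 6)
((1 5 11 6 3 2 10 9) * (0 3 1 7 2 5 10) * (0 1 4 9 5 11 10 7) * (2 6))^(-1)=((0 3 11 2 1 7 6 4 9)(5 10))^(-1)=(0 9 4 6 7 1 2 11 3)(5 10)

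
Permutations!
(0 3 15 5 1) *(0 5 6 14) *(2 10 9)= (0 3 15 6 14)(1 5)(2 10 9)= [3, 5, 10, 15, 4, 1, 14, 7, 8, 2, 9, 11, 12, 13, 0, 6]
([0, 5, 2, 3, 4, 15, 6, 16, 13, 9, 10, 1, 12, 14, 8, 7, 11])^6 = (16)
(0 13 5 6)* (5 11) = (0 13 11 5 6) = [13, 1, 2, 3, 4, 6, 0, 7, 8, 9, 10, 5, 12, 11]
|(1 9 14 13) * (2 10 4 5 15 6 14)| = |(1 9 2 10 4 5 15 6 14 13)| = 10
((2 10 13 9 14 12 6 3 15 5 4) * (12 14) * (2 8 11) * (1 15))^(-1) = ((1 15 5 4 8 11 2 10 13 9 12 6 3))^(-1) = (1 3 6 12 9 13 10 2 11 8 4 5 15)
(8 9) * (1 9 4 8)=(1 9)(4 8)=[0, 9, 2, 3, 8, 5, 6, 7, 4, 1]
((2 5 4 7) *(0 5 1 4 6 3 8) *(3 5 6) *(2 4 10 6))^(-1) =((0 2 1 10 6 5 3 8)(4 7))^(-1) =(0 8 3 5 6 10 1 2)(4 7)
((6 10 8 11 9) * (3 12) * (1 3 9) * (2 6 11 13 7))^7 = (1 12 11 3 9)(2 6 10 8 13 7)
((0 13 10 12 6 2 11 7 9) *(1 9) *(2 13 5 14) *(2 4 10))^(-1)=(0 9 1 7 11 2 13 6 12 10 4 14 5)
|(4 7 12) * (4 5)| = |(4 7 12 5)| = 4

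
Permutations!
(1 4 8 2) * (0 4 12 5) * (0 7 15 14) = [4, 12, 1, 3, 8, 7, 6, 15, 2, 9, 10, 11, 5, 13, 0, 14] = (0 4 8 2 1 12 5 7 15 14)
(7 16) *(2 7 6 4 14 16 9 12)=[0, 1, 7, 3, 14, 5, 4, 9, 8, 12, 10, 11, 2, 13, 16, 15, 6]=(2 7 9 12)(4 14 16 6)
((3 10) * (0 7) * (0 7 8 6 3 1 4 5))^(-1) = (0 5 4 1 10 3 6 8)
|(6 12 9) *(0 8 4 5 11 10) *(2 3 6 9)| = 12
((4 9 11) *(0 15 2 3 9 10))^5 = (0 11 2 10 9 15 4 3)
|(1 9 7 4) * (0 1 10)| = |(0 1 9 7 4 10)| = 6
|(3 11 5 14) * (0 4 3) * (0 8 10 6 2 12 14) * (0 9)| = |(0 4 3 11 5 9)(2 12 14 8 10 6)| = 6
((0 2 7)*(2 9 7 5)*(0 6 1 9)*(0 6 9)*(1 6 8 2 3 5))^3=(0 1 2 8)(3 5)(7 9)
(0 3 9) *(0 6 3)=(3 9 6)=[0, 1, 2, 9, 4, 5, 3, 7, 8, 6]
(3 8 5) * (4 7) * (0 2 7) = (0 2 7 4)(3 8 5) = [2, 1, 7, 8, 0, 3, 6, 4, 5]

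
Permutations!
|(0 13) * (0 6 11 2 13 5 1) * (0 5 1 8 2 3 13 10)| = 12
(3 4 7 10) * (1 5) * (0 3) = (0 3 4 7 10)(1 5) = [3, 5, 2, 4, 7, 1, 6, 10, 8, 9, 0]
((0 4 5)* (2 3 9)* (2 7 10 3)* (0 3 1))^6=(0 10 9 5)(1 7 3 4)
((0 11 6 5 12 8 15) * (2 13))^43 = ((0 11 6 5 12 8 15)(2 13))^43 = (0 11 6 5 12 8 15)(2 13)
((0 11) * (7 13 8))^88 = (7 13 8)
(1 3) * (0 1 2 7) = (0 1 3 2 7) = [1, 3, 7, 2, 4, 5, 6, 0]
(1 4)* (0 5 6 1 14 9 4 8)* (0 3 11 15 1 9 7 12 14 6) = (0 5)(1 8 3 11 15)(4 6 9)(7 12 14) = [5, 8, 2, 11, 6, 0, 9, 12, 3, 4, 10, 15, 14, 13, 7, 1]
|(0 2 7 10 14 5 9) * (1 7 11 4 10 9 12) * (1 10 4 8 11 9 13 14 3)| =|(0 2 9)(1 7 13 14 5 12 10 3)(8 11)| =24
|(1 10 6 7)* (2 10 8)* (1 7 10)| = 6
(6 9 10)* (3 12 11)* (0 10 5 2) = (0 10 6 9 5 2)(3 12 11) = [10, 1, 0, 12, 4, 2, 9, 7, 8, 5, 6, 3, 11]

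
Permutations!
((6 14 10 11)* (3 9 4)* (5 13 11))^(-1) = (3 4 9)(5 10 14 6 11 13)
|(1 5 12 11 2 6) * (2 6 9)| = 10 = |(1 5 12 11 6)(2 9)|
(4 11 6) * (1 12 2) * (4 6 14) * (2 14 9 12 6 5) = [0, 6, 1, 3, 11, 2, 5, 7, 8, 12, 10, 9, 14, 13, 4] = (1 6 5 2)(4 11 9 12 14)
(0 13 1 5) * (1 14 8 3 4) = (0 13 14 8 3 4 1 5) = [13, 5, 2, 4, 1, 0, 6, 7, 3, 9, 10, 11, 12, 14, 8]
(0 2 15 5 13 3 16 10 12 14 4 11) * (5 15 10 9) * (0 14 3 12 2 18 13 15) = (0 18 13 12 3 16 9 5 15)(2 10)(4 11 14) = [18, 1, 10, 16, 11, 15, 6, 7, 8, 5, 2, 14, 3, 12, 4, 0, 9, 17, 13]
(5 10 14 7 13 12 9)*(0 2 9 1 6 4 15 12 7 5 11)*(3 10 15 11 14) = (0 2 9 14 5 15 12 1 6 4 11)(3 10)(7 13) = [2, 6, 9, 10, 11, 15, 4, 13, 8, 14, 3, 0, 1, 7, 5, 12]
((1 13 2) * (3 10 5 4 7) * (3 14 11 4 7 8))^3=((1 13 2)(3 10 5 7 14 11 4 8))^3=(3 7 4 10 14 8 5 11)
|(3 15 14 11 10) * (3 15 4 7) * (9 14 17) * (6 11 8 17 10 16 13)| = 12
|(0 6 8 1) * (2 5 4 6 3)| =8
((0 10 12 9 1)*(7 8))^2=((0 10 12 9 1)(7 8))^2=(0 12 1 10 9)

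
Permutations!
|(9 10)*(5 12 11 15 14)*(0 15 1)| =|(0 15 14 5 12 11 1)(9 10)| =14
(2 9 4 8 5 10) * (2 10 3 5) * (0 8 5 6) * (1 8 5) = (10)(0 5 3 6)(1 8 2 9 4) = [5, 8, 9, 6, 1, 3, 0, 7, 2, 4, 10]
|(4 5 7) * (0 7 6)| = 5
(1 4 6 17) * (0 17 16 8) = (0 17 1 4 6 16 8) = [17, 4, 2, 3, 6, 5, 16, 7, 0, 9, 10, 11, 12, 13, 14, 15, 8, 1]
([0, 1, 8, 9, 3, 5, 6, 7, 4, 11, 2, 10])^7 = [0, 1, 2, 3, 4, 5, 6, 7, 8, 9, 10, 11]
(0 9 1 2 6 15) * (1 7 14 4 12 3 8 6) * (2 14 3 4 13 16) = (0 9 7 3 8 6 15)(1 14 13 16 2)(4 12) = [9, 14, 1, 8, 12, 5, 15, 3, 6, 7, 10, 11, 4, 16, 13, 0, 2]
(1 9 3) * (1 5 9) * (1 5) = (1 5 9 3) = [0, 5, 2, 1, 4, 9, 6, 7, 8, 3]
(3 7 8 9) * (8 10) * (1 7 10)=(1 7)(3 10 8 9)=[0, 7, 2, 10, 4, 5, 6, 1, 9, 3, 8]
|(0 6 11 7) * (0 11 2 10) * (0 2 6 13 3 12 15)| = 10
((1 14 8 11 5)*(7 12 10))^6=(1 14 8 11 5)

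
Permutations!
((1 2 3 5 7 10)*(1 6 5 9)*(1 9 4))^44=(10)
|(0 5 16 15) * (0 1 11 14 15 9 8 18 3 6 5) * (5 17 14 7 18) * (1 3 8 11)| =35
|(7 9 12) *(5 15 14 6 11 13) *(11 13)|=15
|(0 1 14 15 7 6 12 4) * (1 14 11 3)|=|(0 14 15 7 6 12 4)(1 11 3)|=21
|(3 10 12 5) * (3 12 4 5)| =5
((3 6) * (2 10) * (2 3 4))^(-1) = (2 4 6 3 10)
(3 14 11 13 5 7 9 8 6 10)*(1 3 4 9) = (1 3 14 11 13 5 7)(4 9 8 6 10) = [0, 3, 2, 14, 9, 7, 10, 1, 6, 8, 4, 13, 12, 5, 11]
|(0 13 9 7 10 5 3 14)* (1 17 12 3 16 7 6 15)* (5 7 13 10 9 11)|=44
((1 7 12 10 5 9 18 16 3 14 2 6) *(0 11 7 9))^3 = ((0 11 7 12 10 5)(1 9 18 16 3 14 2 6))^3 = (0 12)(1 16 2 9 3 6 18 14)(5 7)(10 11)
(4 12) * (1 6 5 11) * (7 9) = (1 6 5 11)(4 12)(7 9) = [0, 6, 2, 3, 12, 11, 5, 9, 8, 7, 10, 1, 4]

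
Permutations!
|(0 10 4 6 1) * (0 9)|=|(0 10 4 6 1 9)|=6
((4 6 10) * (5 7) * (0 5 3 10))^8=((0 5 7 3 10 4 6))^8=(0 5 7 3 10 4 6)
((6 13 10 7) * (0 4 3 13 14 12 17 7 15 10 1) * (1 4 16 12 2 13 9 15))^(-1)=(0 1 10 15 9 3 4 13 2 14 6 7 17 12 16)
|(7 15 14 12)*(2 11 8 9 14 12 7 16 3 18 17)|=|(2 11 8 9 14 7 15 12 16 3 18 17)|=12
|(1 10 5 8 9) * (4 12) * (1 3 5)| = 4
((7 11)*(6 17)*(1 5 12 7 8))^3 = (1 7)(5 11)(6 17)(8 12) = ((1 5 12 7 11 8)(6 17))^3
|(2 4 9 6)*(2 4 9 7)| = 5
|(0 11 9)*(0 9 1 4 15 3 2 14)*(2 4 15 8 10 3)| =|(0 11 1 15 2 14)(3 4 8 10)| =12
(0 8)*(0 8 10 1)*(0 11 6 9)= (0 10 1 11 6 9)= [10, 11, 2, 3, 4, 5, 9, 7, 8, 0, 1, 6]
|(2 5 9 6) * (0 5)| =5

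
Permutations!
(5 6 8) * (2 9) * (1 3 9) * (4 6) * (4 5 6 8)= (1 3 9 2)(4 8 6)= [0, 3, 1, 9, 8, 5, 4, 7, 6, 2]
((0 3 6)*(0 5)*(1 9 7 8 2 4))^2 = (0 6)(1 7 2)(3 5)(4 9 8)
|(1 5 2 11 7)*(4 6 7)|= 7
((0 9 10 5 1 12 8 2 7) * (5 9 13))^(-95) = ((0 13 5 1 12 8 2 7)(9 10))^(-95) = (0 13 5 1 12 8 2 7)(9 10)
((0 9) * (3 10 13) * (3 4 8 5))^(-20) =(3 8 13)(4 10 5)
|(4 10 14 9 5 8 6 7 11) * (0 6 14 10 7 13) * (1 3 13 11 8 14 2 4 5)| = 36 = |(0 6 11 5 14 9 1 3 13)(2 4 7 8)|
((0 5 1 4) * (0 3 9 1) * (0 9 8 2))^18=(0 9 4 8)(1 3 2 5)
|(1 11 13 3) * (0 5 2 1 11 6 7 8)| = |(0 5 2 1 6 7 8)(3 11 13)| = 21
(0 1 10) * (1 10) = [10, 1, 2, 3, 4, 5, 6, 7, 8, 9, 0] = (0 10)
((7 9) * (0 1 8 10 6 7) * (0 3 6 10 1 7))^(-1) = ((10)(0 7 9 3 6)(1 8))^(-1) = (10)(0 6 3 9 7)(1 8)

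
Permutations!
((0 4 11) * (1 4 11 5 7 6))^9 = ((0 11)(1 4 5 7 6))^9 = (0 11)(1 6 7 5 4)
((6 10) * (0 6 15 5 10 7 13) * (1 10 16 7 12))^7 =((0 6 12 1 10 15 5 16 7 13))^7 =(0 16 10 6 7 15 12 13 5 1)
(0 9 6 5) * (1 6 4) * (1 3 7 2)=(0 9 4 3 7 2 1 6 5)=[9, 6, 1, 7, 3, 0, 5, 2, 8, 4]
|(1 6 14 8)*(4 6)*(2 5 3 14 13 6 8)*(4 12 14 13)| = |(1 12 14 2 5 3 13 6 4 8)| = 10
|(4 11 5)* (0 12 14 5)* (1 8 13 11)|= 9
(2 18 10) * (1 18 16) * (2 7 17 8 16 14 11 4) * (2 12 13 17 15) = [0, 18, 14, 3, 12, 5, 6, 15, 16, 9, 7, 4, 13, 17, 11, 2, 1, 8, 10] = (1 18 10 7 15 2 14 11 4 12 13 17 8 16)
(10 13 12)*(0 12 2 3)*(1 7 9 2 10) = [12, 7, 3, 0, 4, 5, 6, 9, 8, 2, 13, 11, 1, 10] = (0 12 1 7 9 2 3)(10 13)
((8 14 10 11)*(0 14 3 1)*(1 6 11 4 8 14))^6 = ((0 1)(3 6 11 14 10 4 8))^6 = (3 8 4 10 14 11 6)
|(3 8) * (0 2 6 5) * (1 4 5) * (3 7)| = |(0 2 6 1 4 5)(3 8 7)| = 6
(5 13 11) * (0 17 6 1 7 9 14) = (0 17 6 1 7 9 14)(5 13 11) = [17, 7, 2, 3, 4, 13, 1, 9, 8, 14, 10, 5, 12, 11, 0, 15, 16, 6]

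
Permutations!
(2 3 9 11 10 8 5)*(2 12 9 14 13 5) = (2 3 14 13 5 12 9 11 10 8) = [0, 1, 3, 14, 4, 12, 6, 7, 2, 11, 8, 10, 9, 5, 13]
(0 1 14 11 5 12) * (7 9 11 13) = [1, 14, 2, 3, 4, 12, 6, 9, 8, 11, 10, 5, 0, 7, 13] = (0 1 14 13 7 9 11 5 12)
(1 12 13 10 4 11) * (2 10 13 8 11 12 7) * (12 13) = (1 7 2 10 4 13 12 8 11) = [0, 7, 10, 3, 13, 5, 6, 2, 11, 9, 4, 1, 8, 12]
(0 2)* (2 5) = (0 5 2) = [5, 1, 0, 3, 4, 2]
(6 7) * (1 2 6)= (1 2 6 7)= [0, 2, 6, 3, 4, 5, 7, 1]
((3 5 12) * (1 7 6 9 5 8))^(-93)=(1 9 3 7 5 8 6 12)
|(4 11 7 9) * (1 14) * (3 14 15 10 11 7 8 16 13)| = |(1 15 10 11 8 16 13 3 14)(4 7 9)| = 9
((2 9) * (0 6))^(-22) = (9)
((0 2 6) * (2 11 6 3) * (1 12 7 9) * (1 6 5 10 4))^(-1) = ((0 11 5 10 4 1 12 7 9 6)(2 3))^(-1) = (0 6 9 7 12 1 4 10 5 11)(2 3)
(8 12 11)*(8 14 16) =[0, 1, 2, 3, 4, 5, 6, 7, 12, 9, 10, 14, 11, 13, 16, 15, 8] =(8 12 11 14 16)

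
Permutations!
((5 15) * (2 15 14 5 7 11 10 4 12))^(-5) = (2 7 10 12 15 11 4)(5 14)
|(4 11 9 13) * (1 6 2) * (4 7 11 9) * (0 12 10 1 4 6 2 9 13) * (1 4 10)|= |(0 12 1 2 10 4 13 7 11 6 9)|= 11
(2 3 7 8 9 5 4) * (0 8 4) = (0 8 9 5)(2 3 7 4) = [8, 1, 3, 7, 2, 0, 6, 4, 9, 5]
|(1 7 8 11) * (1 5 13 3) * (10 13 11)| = 6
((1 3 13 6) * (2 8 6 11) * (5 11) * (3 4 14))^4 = ((1 4 14 3 13 5 11 2 8 6))^4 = (1 13 8 14 11)(2 4 5 6 3)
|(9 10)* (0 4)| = 2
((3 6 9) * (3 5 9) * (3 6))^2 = ((5 9))^2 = (9)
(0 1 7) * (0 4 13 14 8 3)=[1, 7, 2, 0, 13, 5, 6, 4, 3, 9, 10, 11, 12, 14, 8]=(0 1 7 4 13 14 8 3)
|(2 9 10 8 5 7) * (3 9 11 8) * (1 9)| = 20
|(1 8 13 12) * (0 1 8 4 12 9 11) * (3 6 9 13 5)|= 10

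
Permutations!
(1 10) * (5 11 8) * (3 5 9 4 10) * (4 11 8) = (1 3 5 8 9 11 4 10) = [0, 3, 2, 5, 10, 8, 6, 7, 9, 11, 1, 4]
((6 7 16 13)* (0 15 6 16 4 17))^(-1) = (0 17 4 7 6 15)(13 16)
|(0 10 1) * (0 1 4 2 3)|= 5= |(0 10 4 2 3)|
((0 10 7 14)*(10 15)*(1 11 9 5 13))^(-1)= (0 14 7 10 15)(1 13 5 9 11)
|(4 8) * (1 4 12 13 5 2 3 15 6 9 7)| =|(1 4 8 12 13 5 2 3 15 6 9 7)| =12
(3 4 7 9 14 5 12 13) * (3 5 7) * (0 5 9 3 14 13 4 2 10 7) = (0 5 12 4 14)(2 10 7 3)(9 13) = [5, 1, 10, 2, 14, 12, 6, 3, 8, 13, 7, 11, 4, 9, 0]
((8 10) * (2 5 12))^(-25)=((2 5 12)(8 10))^(-25)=(2 12 5)(8 10)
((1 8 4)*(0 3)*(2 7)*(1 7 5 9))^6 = ((0 3)(1 8 4 7 2 5 9))^6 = (1 9 5 2 7 4 8)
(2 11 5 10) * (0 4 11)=[4, 1, 0, 3, 11, 10, 6, 7, 8, 9, 2, 5]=(0 4 11 5 10 2)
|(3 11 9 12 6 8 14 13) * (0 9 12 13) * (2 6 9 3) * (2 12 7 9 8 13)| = 11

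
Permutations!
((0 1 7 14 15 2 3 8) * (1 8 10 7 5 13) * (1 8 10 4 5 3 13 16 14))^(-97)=(0 16 10 14 7 15 1 2 3 13 4 8 5)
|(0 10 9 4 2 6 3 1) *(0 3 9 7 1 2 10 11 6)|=|(0 11 6 9 4 10 7 1 3 2)|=10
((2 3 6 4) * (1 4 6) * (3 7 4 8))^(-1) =((1 8 3)(2 7 4))^(-1) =(1 3 8)(2 4 7)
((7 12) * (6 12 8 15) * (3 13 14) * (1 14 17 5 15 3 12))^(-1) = ((1 14 12 7 8 3 13 17 5 15 6))^(-1) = (1 6 15 5 17 13 3 8 7 12 14)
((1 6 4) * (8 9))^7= (1 6 4)(8 9)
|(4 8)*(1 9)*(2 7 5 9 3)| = |(1 3 2 7 5 9)(4 8)| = 6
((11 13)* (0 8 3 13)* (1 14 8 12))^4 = ((0 12 1 14 8 3 13 11))^4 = (0 8)(1 13)(3 12)(11 14)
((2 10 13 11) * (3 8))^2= (2 13)(10 11)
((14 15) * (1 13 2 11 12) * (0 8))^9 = (0 8)(1 12 11 2 13)(14 15)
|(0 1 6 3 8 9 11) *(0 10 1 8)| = 8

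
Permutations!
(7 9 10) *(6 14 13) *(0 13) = (0 13 6 14)(7 9 10) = [13, 1, 2, 3, 4, 5, 14, 9, 8, 10, 7, 11, 12, 6, 0]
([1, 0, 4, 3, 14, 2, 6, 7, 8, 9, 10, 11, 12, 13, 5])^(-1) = (0 1)(2 5 14 4)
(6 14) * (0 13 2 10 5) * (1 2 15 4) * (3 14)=[13, 2, 10, 14, 1, 0, 3, 7, 8, 9, 5, 11, 12, 15, 6, 4]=(0 13 15 4 1 2 10 5)(3 14 6)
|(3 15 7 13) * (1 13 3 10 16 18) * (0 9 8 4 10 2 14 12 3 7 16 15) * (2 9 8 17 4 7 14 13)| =|(0 8 7 14 12 3)(1 2 13 9 17 4 10 15 16 18)| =30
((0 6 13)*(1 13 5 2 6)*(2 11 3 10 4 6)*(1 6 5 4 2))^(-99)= ((0 6 4 5 11 3 10 2 1 13))^(-99)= (0 6 4 5 11 3 10 2 1 13)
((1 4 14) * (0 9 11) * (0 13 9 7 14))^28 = ((0 7 14 1 4)(9 11 13))^28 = (0 1 7 4 14)(9 11 13)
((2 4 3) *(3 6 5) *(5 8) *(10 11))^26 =((2 4 6 8 5 3)(10 11))^26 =(11)(2 6 5)(3 4 8)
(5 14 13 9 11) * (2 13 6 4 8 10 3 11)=(2 13 9)(3 11 5 14 6 4 8 10)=[0, 1, 13, 11, 8, 14, 4, 7, 10, 2, 3, 5, 12, 9, 6]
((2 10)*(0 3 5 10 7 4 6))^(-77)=((0 3 5 10 2 7 4 6))^(-77)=(0 10 4 3 2 6 5 7)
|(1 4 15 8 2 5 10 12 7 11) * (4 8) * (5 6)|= 18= |(1 8 2 6 5 10 12 7 11)(4 15)|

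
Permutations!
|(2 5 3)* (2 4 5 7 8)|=3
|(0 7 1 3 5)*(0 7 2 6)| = |(0 2 6)(1 3 5 7)| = 12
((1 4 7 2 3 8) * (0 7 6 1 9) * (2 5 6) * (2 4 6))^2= (0 5 3 9 7 2 8)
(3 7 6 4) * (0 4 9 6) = [4, 1, 2, 7, 3, 5, 9, 0, 8, 6] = (0 4 3 7)(6 9)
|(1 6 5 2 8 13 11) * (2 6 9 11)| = |(1 9 11)(2 8 13)(5 6)| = 6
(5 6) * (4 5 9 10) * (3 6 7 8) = (3 6 9 10 4 5 7 8) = [0, 1, 2, 6, 5, 7, 9, 8, 3, 10, 4]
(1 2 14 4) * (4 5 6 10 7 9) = (1 2 14 5 6 10 7 9 4) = [0, 2, 14, 3, 1, 6, 10, 9, 8, 4, 7, 11, 12, 13, 5]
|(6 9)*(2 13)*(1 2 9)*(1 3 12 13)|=10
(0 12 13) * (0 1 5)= [12, 5, 2, 3, 4, 0, 6, 7, 8, 9, 10, 11, 13, 1]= (0 12 13 1 5)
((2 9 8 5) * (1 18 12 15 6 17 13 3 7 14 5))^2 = ((1 18 12 15 6 17 13 3 7 14 5 2 9 8))^2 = (1 12 6 13 7 5 9)(2 8 18 15 17 3 14)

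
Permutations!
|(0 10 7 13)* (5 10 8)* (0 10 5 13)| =5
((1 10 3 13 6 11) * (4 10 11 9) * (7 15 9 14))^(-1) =(1 11)(3 10 4 9 15 7 14 6 13)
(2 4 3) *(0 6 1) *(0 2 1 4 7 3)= (0 6 4)(1 2 7 3)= [6, 2, 7, 1, 0, 5, 4, 3]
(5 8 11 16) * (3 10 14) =(3 10 14)(5 8 11 16) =[0, 1, 2, 10, 4, 8, 6, 7, 11, 9, 14, 16, 12, 13, 3, 15, 5]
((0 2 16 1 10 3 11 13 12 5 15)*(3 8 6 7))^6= (0 6 5 10 13 16 3)(1 11 2 7 15 8 12)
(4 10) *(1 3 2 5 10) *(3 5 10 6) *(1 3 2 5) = [0, 1, 10, 5, 3, 6, 2, 7, 8, 9, 4] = (2 10 4 3 5 6)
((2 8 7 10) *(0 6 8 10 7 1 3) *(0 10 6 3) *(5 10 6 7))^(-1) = ((0 3 6 8 1)(2 7 5 10))^(-1) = (0 1 8 6 3)(2 10 5 7)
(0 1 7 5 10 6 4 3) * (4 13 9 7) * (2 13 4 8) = (0 1 8 2 13 9 7 5 10 6 4 3) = [1, 8, 13, 0, 3, 10, 4, 5, 2, 7, 6, 11, 12, 9]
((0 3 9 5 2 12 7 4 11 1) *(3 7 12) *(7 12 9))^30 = (12)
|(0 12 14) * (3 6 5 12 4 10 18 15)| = 10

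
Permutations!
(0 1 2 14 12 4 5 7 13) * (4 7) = (0 1 2 14 12 7 13)(4 5) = [1, 2, 14, 3, 5, 4, 6, 13, 8, 9, 10, 11, 7, 0, 12]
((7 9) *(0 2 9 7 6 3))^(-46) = ((0 2 9 6 3))^(-46) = (0 3 6 9 2)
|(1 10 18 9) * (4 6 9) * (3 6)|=|(1 10 18 4 3 6 9)|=7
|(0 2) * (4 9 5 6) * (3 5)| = 10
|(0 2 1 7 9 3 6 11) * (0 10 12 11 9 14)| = 15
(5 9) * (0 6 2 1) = [6, 0, 1, 3, 4, 9, 2, 7, 8, 5] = (0 6 2 1)(5 9)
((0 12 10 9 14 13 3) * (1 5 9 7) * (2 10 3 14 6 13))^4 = (0 12 3)(1 13 7 6 10 9 2 5 14)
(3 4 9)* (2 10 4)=(2 10 4 9 3)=[0, 1, 10, 2, 9, 5, 6, 7, 8, 3, 4]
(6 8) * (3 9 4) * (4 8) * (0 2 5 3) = (0 2 5 3 9 8 6 4) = [2, 1, 5, 9, 0, 3, 4, 7, 6, 8]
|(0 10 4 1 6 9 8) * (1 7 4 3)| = 14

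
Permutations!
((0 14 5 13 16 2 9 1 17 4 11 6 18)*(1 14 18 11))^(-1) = (0 18)(1 4 17)(2 16 13 5 14 9)(6 11)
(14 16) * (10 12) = (10 12)(14 16) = [0, 1, 2, 3, 4, 5, 6, 7, 8, 9, 12, 11, 10, 13, 16, 15, 14]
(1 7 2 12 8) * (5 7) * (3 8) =(1 5 7 2 12 3 8) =[0, 5, 12, 8, 4, 7, 6, 2, 1, 9, 10, 11, 3]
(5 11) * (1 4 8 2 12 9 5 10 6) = [0, 4, 12, 3, 8, 11, 1, 7, 2, 5, 6, 10, 9] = (1 4 8 2 12 9 5 11 10 6)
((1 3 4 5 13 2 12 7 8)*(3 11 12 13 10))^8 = ((1 11 12 7 8)(2 13)(3 4 5 10))^8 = (13)(1 7 11 8 12)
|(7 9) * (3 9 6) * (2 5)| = 4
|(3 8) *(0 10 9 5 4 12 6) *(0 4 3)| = |(0 10 9 5 3 8)(4 12 6)| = 6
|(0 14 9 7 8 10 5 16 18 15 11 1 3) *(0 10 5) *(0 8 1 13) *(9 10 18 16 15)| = |(0 14 10 8 5 15 11 13)(1 3 18 9 7)| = 40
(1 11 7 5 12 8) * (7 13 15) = [0, 11, 2, 3, 4, 12, 6, 5, 1, 9, 10, 13, 8, 15, 14, 7] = (1 11 13 15 7 5 12 8)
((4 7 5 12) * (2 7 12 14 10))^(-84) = (2 7 5 14 10) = ((2 7 5 14 10)(4 12))^(-84)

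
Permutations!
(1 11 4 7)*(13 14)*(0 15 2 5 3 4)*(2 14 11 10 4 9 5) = [15, 10, 2, 9, 7, 3, 6, 1, 8, 5, 4, 0, 12, 11, 13, 14] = (0 15 14 13 11)(1 10 4 7)(3 9 5)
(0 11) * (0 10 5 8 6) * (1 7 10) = [11, 7, 2, 3, 4, 8, 0, 10, 6, 9, 5, 1] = (0 11 1 7 10 5 8 6)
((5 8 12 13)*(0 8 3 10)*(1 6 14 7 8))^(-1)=(0 10 3 5 13 12 8 7 14 6 1)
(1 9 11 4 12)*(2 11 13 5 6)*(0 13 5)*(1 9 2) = (0 13)(1 2 11 4 12 9 5 6) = [13, 2, 11, 3, 12, 6, 1, 7, 8, 5, 10, 4, 9, 0]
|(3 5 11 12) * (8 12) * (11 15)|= |(3 5 15 11 8 12)|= 6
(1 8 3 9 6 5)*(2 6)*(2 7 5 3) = (1 8 2 6 3 9 7 5) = [0, 8, 6, 9, 4, 1, 3, 5, 2, 7]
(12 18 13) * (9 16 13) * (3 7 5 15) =(3 7 5 15)(9 16 13 12 18) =[0, 1, 2, 7, 4, 15, 6, 5, 8, 16, 10, 11, 18, 12, 14, 3, 13, 17, 9]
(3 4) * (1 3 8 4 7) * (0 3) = [3, 0, 2, 7, 8, 5, 6, 1, 4] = (0 3 7 1)(4 8)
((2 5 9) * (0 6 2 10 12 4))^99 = ((0 6 2 5 9 10 12 4))^99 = (0 5 12 6 9 4 2 10)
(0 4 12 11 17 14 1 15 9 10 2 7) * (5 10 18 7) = [4, 15, 5, 3, 12, 10, 6, 0, 8, 18, 2, 17, 11, 13, 1, 9, 16, 14, 7] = (0 4 12 11 17 14 1 15 9 18 7)(2 5 10)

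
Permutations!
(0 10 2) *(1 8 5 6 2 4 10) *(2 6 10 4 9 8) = (0 1 2)(5 10 9 8) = [1, 2, 0, 3, 4, 10, 6, 7, 5, 8, 9]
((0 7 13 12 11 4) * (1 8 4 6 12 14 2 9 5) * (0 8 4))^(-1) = ((0 7 13 14 2 9 5 1 4 8)(6 12 11))^(-1) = (0 8 4 1 5 9 2 14 13 7)(6 11 12)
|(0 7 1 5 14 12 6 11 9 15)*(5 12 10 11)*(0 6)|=28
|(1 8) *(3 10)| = 2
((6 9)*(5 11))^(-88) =(11)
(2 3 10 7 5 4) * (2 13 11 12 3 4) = (2 4 13 11 12 3 10 7 5) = [0, 1, 4, 10, 13, 2, 6, 5, 8, 9, 7, 12, 3, 11]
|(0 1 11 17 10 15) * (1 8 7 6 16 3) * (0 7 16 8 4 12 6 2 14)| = |(0 4 12 6 8 16 3 1 11 17 10 15 7 2 14)| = 15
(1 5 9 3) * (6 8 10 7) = (1 5 9 3)(6 8 10 7) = [0, 5, 2, 1, 4, 9, 8, 6, 10, 3, 7]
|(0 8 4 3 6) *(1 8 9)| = |(0 9 1 8 4 3 6)| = 7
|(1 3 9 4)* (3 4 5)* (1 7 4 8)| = |(1 8)(3 9 5)(4 7)| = 6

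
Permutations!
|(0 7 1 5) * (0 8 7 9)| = |(0 9)(1 5 8 7)| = 4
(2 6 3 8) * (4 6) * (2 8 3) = (8)(2 4 6) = [0, 1, 4, 3, 6, 5, 2, 7, 8]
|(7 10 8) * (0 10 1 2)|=6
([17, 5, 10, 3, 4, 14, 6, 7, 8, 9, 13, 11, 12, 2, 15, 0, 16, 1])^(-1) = [15, 17, 13, 3, 4, 1, 6, 7, 8, 9, 2, 11, 12, 10, 5, 14, 16, 0]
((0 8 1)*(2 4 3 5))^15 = (8)(2 5 3 4)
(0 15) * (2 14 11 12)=[15, 1, 14, 3, 4, 5, 6, 7, 8, 9, 10, 12, 2, 13, 11, 0]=(0 15)(2 14 11 12)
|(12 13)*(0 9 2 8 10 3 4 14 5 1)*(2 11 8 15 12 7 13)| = 30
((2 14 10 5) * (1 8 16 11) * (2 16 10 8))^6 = (1 16 10 14)(2 11 5 8)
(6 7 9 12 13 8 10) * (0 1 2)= [1, 2, 0, 3, 4, 5, 7, 9, 10, 12, 6, 11, 13, 8]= (0 1 2)(6 7 9 12 13 8 10)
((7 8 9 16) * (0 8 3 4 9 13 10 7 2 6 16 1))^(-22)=(0 3 8 4 13 9 10 1 7)(2 16 6)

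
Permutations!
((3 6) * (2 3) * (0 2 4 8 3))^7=(0 2)(3 8 4 6)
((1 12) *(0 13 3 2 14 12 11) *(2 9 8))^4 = (0 8 1 3 14)(2 11 9 12 13)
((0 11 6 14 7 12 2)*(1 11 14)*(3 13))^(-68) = ((0 14 7 12 2)(1 11 6)(3 13))^(-68) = (0 7 2 14 12)(1 11 6)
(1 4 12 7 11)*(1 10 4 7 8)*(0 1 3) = (0 1 7 11 10 4 12 8 3) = [1, 7, 2, 0, 12, 5, 6, 11, 3, 9, 4, 10, 8]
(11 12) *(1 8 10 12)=[0, 8, 2, 3, 4, 5, 6, 7, 10, 9, 12, 1, 11]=(1 8 10 12 11)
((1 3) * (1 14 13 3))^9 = ((3 14 13))^9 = (14)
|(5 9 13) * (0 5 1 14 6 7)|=8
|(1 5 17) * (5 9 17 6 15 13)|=12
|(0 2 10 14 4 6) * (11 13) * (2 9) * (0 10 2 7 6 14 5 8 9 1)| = |(0 1)(4 14)(5 8 9 7 6 10)(11 13)| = 6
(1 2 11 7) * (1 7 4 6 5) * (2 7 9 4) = [0, 7, 11, 3, 6, 1, 5, 9, 8, 4, 10, 2] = (1 7 9 4 6 5)(2 11)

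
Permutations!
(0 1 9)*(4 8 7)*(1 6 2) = (0 6 2 1 9)(4 8 7) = [6, 9, 1, 3, 8, 5, 2, 4, 7, 0]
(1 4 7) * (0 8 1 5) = (0 8 1 4 7 5) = [8, 4, 2, 3, 7, 0, 6, 5, 1]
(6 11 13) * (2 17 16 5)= (2 17 16 5)(6 11 13)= [0, 1, 17, 3, 4, 2, 11, 7, 8, 9, 10, 13, 12, 6, 14, 15, 5, 16]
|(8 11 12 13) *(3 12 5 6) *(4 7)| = 14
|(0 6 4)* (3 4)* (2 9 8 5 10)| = 20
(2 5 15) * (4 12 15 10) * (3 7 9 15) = (2 5 10 4 12 3 7 9 15) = [0, 1, 5, 7, 12, 10, 6, 9, 8, 15, 4, 11, 3, 13, 14, 2]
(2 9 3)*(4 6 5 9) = (2 4 6 5 9 3) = [0, 1, 4, 2, 6, 9, 5, 7, 8, 3]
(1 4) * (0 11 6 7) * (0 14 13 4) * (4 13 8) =(0 11 6 7 14 8 4 1) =[11, 0, 2, 3, 1, 5, 7, 14, 4, 9, 10, 6, 12, 13, 8]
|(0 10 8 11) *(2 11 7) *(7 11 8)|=|(0 10 7 2 8 11)|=6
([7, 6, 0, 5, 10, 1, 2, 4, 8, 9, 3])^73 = (0 7 4 10 3 5 1 6 2)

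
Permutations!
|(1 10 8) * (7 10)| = 4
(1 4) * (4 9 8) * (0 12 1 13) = (0 12 1 9 8 4 13) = [12, 9, 2, 3, 13, 5, 6, 7, 4, 8, 10, 11, 1, 0]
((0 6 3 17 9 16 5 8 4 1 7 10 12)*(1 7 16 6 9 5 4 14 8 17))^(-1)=((0 9 6 3 1 16 4 7 10 12)(5 17)(8 14))^(-1)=(0 12 10 7 4 16 1 3 6 9)(5 17)(8 14)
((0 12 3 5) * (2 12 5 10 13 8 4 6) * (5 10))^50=(13)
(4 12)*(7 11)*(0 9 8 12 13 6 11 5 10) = (0 9 8 12 4 13 6 11 7 5 10) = [9, 1, 2, 3, 13, 10, 11, 5, 12, 8, 0, 7, 4, 6]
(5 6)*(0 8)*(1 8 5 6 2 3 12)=(0 5 2 3 12 1 8)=[5, 8, 3, 12, 4, 2, 6, 7, 0, 9, 10, 11, 1]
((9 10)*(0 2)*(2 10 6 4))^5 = (0 2 4 6 9 10)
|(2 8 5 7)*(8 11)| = |(2 11 8 5 7)| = 5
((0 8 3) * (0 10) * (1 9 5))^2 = (0 3)(1 5 9)(8 10)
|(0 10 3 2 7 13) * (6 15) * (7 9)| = 14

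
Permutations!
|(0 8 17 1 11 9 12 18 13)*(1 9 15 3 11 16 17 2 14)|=33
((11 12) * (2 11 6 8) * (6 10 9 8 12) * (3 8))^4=((2 11 6 12 10 9 3 8))^4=(2 10)(3 6)(8 12)(9 11)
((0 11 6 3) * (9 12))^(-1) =(0 3 6 11)(9 12)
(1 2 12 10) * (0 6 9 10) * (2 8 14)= [6, 8, 12, 3, 4, 5, 9, 7, 14, 10, 1, 11, 0, 13, 2]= (0 6 9 10 1 8 14 2 12)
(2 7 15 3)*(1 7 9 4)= (1 7 15 3 2 9 4)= [0, 7, 9, 2, 1, 5, 6, 15, 8, 4, 10, 11, 12, 13, 14, 3]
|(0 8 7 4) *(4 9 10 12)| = |(0 8 7 9 10 12 4)| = 7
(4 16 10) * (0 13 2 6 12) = (0 13 2 6 12)(4 16 10) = [13, 1, 6, 3, 16, 5, 12, 7, 8, 9, 4, 11, 0, 2, 14, 15, 10]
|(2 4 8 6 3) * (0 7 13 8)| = |(0 7 13 8 6 3 2 4)| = 8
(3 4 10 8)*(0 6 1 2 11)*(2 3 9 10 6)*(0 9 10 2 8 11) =(0 8 10 11 9 2)(1 3 4 6) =[8, 3, 0, 4, 6, 5, 1, 7, 10, 2, 11, 9]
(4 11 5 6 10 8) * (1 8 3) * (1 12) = (1 8 4 11 5 6 10 3 12) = [0, 8, 2, 12, 11, 6, 10, 7, 4, 9, 3, 5, 1]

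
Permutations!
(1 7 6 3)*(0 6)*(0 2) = (0 6 3 1 7 2) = [6, 7, 0, 1, 4, 5, 3, 2]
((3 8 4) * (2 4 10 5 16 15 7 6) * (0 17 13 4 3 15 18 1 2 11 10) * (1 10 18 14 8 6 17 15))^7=((0 15 7 17 13 4 1 2 3 6 11 18 10 5 16 14 8))^7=(0 2 16 13 18 15 3 14 4 10 7 6 8 1 5 17 11)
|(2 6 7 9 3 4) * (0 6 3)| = |(0 6 7 9)(2 3 4)| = 12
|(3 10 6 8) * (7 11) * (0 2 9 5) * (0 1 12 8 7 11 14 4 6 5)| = 12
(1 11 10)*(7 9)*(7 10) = [0, 11, 2, 3, 4, 5, 6, 9, 8, 10, 1, 7] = (1 11 7 9 10)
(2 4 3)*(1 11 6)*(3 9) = (1 11 6)(2 4 9 3) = [0, 11, 4, 2, 9, 5, 1, 7, 8, 3, 10, 6]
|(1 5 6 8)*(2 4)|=4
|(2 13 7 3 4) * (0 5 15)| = 15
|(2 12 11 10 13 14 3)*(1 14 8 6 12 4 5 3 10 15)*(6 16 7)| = |(1 14 10 13 8 16 7 6 12 11 15)(2 4 5 3)| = 44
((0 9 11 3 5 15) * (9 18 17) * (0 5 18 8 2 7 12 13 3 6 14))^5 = (0 13 11 2 18 14 12 9 8 3 6 7 17)(5 15)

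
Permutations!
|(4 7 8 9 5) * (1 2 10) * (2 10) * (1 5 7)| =12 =|(1 10 5 4)(7 8 9)|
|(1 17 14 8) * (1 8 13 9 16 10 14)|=10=|(1 17)(9 16 10 14 13)|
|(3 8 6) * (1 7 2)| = 3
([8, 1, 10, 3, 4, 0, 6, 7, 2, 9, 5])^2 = [2, 1, 5, 3, 4, 8, 6, 7, 10, 9, 0]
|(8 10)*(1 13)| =2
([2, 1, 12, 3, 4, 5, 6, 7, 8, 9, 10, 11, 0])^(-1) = [12, 1, 0, 3, 4, 5, 6, 7, 8, 9, 10, 11, 2]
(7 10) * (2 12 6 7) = [0, 1, 12, 3, 4, 5, 7, 10, 8, 9, 2, 11, 6] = (2 12 6 7 10)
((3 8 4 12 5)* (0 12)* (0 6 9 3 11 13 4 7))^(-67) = ((0 12 5 11 13 4 6 9 3 8 7))^(-67) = (0 7 8 3 9 6 4 13 11 5 12)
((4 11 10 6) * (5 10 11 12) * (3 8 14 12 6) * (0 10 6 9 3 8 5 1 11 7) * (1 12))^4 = (0 1 10 11 8 7 14)(3 9 4 6 5)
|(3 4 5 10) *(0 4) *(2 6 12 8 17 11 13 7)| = 40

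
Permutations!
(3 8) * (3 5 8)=(5 8)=[0, 1, 2, 3, 4, 8, 6, 7, 5]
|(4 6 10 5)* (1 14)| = 4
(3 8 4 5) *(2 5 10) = (2 5 3 8 4 10) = [0, 1, 5, 8, 10, 3, 6, 7, 4, 9, 2]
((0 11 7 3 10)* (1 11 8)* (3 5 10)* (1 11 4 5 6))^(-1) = ((0 8 11 7 6 1 4 5 10))^(-1) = (0 10 5 4 1 6 7 11 8)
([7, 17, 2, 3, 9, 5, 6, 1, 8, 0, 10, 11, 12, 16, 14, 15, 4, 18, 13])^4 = (0 18 9 17 4 1 16 7 13)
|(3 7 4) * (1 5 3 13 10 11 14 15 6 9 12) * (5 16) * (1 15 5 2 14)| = |(1 16 2 14 5 3 7 4 13 10 11)(6 9 12 15)| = 44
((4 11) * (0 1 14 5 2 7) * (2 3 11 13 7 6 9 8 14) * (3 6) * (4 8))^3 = ((0 1 2 3 11 8 14 5 6 9 4 13 7))^3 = (0 3 14 9 7 2 8 6 13 1 11 5 4)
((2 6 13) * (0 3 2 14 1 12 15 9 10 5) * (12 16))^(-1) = ((0 3 2 6 13 14 1 16 12 15 9 10 5))^(-1) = (0 5 10 9 15 12 16 1 14 13 6 2 3)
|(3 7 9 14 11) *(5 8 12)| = 15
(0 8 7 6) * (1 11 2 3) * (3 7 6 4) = (0 8 6)(1 11 2 7 4 3) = [8, 11, 7, 1, 3, 5, 0, 4, 6, 9, 10, 2]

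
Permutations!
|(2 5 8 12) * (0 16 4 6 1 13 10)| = |(0 16 4 6 1 13 10)(2 5 8 12)| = 28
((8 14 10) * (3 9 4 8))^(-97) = (3 10 14 8 4 9)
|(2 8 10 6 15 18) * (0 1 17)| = |(0 1 17)(2 8 10 6 15 18)| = 6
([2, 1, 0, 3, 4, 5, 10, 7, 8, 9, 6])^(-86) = [0, 1, 2, 3, 4, 5, 6, 7, 8, 9, 10]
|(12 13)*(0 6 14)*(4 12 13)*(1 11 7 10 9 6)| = |(0 1 11 7 10 9 6 14)(4 12)| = 8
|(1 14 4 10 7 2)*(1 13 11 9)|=9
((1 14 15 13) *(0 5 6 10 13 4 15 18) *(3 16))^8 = ((0 5 6 10 13 1 14 18)(3 16)(4 15))^8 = (18)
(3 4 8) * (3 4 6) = (3 6)(4 8) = [0, 1, 2, 6, 8, 5, 3, 7, 4]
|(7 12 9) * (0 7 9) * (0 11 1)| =5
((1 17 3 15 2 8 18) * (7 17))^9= ((1 7 17 3 15 2 8 18))^9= (1 7 17 3 15 2 8 18)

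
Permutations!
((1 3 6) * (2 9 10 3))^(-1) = (1 6 3 10 9 2)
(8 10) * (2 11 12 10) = [0, 1, 11, 3, 4, 5, 6, 7, 2, 9, 8, 12, 10] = (2 11 12 10 8)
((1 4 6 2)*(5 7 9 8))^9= (1 4 6 2)(5 7 9 8)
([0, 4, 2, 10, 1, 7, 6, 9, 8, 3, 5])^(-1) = (1 4)(3 9 7 5 10)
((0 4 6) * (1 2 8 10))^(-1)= ((0 4 6)(1 2 8 10))^(-1)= (0 6 4)(1 10 8 2)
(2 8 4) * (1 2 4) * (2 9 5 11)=(1 9 5 11 2 8)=[0, 9, 8, 3, 4, 11, 6, 7, 1, 5, 10, 2]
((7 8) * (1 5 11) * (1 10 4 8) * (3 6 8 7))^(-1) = (1 7 4 10 11 5)(3 8 6)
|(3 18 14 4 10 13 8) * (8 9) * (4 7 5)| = 10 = |(3 18 14 7 5 4 10 13 9 8)|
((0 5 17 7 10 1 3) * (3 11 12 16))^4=(0 10 16 17 11)(1 3 7 12 5)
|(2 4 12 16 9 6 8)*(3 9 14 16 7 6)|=|(2 4 12 7 6 8)(3 9)(14 16)|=6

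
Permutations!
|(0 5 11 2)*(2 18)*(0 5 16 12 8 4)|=|(0 16 12 8 4)(2 5 11 18)|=20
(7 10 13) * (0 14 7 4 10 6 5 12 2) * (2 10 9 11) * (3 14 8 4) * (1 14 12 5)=(0 8 4 9 11 2)(1 14 7 6)(3 12 10 13)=[8, 14, 0, 12, 9, 5, 1, 6, 4, 11, 13, 2, 10, 3, 7]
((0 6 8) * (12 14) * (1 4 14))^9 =(1 4 14 12)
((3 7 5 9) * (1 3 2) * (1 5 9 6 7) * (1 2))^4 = (1 6 3 7 2 9 5)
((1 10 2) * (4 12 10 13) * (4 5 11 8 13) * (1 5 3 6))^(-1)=(1 6 3 13 8 11 5 2 10 12 4)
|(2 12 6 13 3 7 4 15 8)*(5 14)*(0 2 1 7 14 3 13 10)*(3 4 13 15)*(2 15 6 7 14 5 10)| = |(0 15 8 1 14 10)(2 12 7 13 6)(3 5 4)| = 30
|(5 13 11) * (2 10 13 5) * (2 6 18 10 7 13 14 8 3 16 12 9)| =13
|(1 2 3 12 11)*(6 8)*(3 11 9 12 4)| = 6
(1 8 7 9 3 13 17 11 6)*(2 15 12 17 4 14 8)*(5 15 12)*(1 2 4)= (1 4 14 8 7 9 3 13)(2 12 17 11 6)(5 15)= [0, 4, 12, 13, 14, 15, 2, 9, 7, 3, 10, 6, 17, 1, 8, 5, 16, 11]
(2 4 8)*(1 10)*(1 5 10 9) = (1 9)(2 4 8)(5 10) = [0, 9, 4, 3, 8, 10, 6, 7, 2, 1, 5]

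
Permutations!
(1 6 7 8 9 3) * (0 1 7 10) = (0 1 6 10)(3 7 8 9) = [1, 6, 2, 7, 4, 5, 10, 8, 9, 3, 0]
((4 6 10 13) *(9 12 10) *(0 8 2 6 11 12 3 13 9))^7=((0 8 2 6)(3 13 4 11 12 10 9))^7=(13)(0 6 2 8)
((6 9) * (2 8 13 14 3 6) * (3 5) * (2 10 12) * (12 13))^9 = ((2 8 12)(3 6 9 10 13 14 5))^9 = (3 9 13 5 6 10 14)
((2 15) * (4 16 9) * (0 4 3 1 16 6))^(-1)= ((0 4 6)(1 16 9 3)(2 15))^(-1)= (0 6 4)(1 3 9 16)(2 15)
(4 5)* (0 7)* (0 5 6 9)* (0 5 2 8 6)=[7, 1, 8, 3, 0, 4, 9, 2, 6, 5]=(0 7 2 8 6 9 5 4)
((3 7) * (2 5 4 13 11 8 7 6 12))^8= ((2 5 4 13 11 8 7 3 6 12))^8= (2 6 7 11 4)(3 8 13 5 12)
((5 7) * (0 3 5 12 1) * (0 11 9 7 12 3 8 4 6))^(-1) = ((0 8 4 6)(1 11 9 7 3 5 12))^(-1) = (0 6 4 8)(1 12 5 3 7 9 11)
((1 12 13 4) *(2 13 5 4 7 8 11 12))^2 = (1 13 8 12 4 2 7 11 5)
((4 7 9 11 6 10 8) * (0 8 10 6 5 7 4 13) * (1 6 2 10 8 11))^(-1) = ((0 11 5 7 9 1 6 2 10 8 13))^(-1) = (0 13 8 10 2 6 1 9 7 5 11)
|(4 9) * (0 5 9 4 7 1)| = |(0 5 9 7 1)| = 5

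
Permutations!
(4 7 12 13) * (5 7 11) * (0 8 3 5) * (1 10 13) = (0 8 3 5 7 12 1 10 13 4 11) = [8, 10, 2, 5, 11, 7, 6, 12, 3, 9, 13, 0, 1, 4]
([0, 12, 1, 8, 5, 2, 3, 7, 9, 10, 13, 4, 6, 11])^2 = (1 6 8 10 11 5)(2 12 3 9 13 4)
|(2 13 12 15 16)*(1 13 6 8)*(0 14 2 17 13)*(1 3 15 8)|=|(0 14 2 6 1)(3 15 16 17 13 12 8)|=35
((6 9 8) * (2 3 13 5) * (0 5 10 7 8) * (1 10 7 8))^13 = (0 2 13 1 8 9 5 3 7 10 6)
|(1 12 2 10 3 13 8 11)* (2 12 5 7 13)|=6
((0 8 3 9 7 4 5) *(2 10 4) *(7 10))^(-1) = (0 5 4 10 9 3 8)(2 7)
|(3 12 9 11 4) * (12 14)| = 6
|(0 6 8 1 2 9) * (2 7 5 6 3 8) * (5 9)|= |(0 3 8 1 7 9)(2 5 6)|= 6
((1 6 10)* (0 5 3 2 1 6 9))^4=((0 5 3 2 1 9)(6 10))^4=(10)(0 1 3)(2 5 9)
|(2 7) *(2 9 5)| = 4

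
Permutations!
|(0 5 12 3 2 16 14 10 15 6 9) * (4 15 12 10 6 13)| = 30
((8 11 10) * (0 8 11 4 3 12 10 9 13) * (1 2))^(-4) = ((0 8 4 3 12 10 11 9 13)(1 2))^(-4) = (0 10 8 11 4 9 3 13 12)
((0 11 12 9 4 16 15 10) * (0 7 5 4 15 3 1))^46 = (0 3 4 7 15 12)(1 16 5 10 9 11) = ((0 11 12 9 15 10 7 5 4 16 3 1))^46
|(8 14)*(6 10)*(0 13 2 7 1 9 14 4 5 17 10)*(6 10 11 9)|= 42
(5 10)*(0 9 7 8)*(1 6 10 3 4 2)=[9, 6, 1, 4, 2, 3, 10, 8, 0, 7, 5]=(0 9 7 8)(1 6 10 5 3 4 2)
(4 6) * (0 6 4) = [6, 1, 2, 3, 4, 5, 0] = (0 6)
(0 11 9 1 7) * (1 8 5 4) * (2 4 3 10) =(0 11 9 8 5 3 10 2 4 1 7) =[11, 7, 4, 10, 1, 3, 6, 0, 5, 8, 2, 9]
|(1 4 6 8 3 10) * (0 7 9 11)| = |(0 7 9 11)(1 4 6 8 3 10)| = 12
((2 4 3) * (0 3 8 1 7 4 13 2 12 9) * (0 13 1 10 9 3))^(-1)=((1 7 4 8 10 9 13 2)(3 12))^(-1)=(1 2 13 9 10 8 4 7)(3 12)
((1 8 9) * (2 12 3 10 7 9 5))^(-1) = ((1 8 5 2 12 3 10 7 9))^(-1) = (1 9 7 10 3 12 2 5 8)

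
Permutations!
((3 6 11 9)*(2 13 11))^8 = ((2 13 11 9 3 6))^8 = (2 11 3)(6 13 9)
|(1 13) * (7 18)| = 2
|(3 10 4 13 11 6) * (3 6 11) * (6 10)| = 5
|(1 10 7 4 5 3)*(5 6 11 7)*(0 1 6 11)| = |(0 1 10 5 3 6)(4 11 7)| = 6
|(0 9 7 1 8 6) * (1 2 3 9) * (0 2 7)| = 7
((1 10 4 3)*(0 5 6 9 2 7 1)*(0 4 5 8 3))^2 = ((0 8 3 4)(1 10 5 6 9 2 7))^2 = (0 3)(1 5 9 7 10 6 2)(4 8)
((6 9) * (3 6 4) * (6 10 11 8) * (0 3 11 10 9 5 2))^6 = ((0 3 9 4 11 8 6 5 2))^6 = (0 6 4)(2 8 9)(3 5 11)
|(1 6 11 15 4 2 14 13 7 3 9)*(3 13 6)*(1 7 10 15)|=|(1 3 9 7 13 10 15 4 2 14 6 11)|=12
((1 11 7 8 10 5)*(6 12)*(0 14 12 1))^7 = ((0 14 12 6 1 11 7 8 10 5))^7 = (0 8 1 14 10 11 12 5 7 6)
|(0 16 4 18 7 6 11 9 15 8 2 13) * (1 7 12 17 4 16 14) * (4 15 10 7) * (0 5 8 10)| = 52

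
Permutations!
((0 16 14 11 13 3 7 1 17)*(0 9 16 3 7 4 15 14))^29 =(0 11 9 15 1 3 13 16 14 17 4 7) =((0 3 4 15 14 11 13 7 1 17 9 16))^29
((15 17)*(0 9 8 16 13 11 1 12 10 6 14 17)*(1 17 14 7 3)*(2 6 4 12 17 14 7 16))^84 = (17)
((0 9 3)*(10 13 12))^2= (0 3 9)(10 12 13)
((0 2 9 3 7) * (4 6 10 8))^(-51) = (0 7 3 9 2)(4 6 10 8)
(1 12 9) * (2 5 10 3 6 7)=(1 12 9)(2 5 10 3 6 7)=[0, 12, 5, 6, 4, 10, 7, 2, 8, 1, 3, 11, 9]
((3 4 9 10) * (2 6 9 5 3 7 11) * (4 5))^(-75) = (2 10)(3 5)(6 7)(9 11)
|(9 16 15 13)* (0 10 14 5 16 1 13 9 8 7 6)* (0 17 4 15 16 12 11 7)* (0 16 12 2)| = |(0 10 14 5 2)(1 13 8 16 12 11 7 6 17 4 15 9)| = 60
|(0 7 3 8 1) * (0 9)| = 6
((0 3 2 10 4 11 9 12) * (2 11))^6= (0 3 11 9 12)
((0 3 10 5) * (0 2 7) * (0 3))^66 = (2 7 3 10 5)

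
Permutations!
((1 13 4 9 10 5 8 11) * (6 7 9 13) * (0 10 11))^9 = ((0 10 5 8)(1 6 7 9 11)(4 13))^9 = (0 10 5 8)(1 11 9 7 6)(4 13)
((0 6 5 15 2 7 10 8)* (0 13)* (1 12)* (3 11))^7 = (0 8 7 15 6 13 10 2 5)(1 12)(3 11)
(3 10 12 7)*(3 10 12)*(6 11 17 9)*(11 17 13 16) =[0, 1, 2, 12, 4, 5, 17, 10, 8, 6, 3, 13, 7, 16, 14, 15, 11, 9] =(3 12 7 10)(6 17 9)(11 13 16)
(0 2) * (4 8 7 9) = (0 2)(4 8 7 9) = [2, 1, 0, 3, 8, 5, 6, 9, 7, 4]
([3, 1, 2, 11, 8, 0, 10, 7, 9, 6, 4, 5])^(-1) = [5, 1, 2, 0, 10, 11, 9, 7, 4, 8, 6, 3]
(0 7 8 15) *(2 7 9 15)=(0 9 15)(2 7 8)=[9, 1, 7, 3, 4, 5, 6, 8, 2, 15, 10, 11, 12, 13, 14, 0]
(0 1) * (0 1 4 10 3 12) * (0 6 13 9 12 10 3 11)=[4, 1, 2, 10, 3, 5, 13, 7, 8, 12, 11, 0, 6, 9]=(0 4 3 10 11)(6 13 9 12)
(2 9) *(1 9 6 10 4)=(1 9 2 6 10 4)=[0, 9, 6, 3, 1, 5, 10, 7, 8, 2, 4]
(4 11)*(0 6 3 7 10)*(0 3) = (0 6)(3 7 10)(4 11) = [6, 1, 2, 7, 11, 5, 0, 10, 8, 9, 3, 4]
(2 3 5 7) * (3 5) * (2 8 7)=(2 5)(7 8)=[0, 1, 5, 3, 4, 2, 6, 8, 7]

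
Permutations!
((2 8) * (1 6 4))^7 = (1 6 4)(2 8)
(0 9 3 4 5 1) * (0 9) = (1 9 3 4 5) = [0, 9, 2, 4, 5, 1, 6, 7, 8, 3]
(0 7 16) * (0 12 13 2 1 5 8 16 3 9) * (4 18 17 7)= (0 4 18 17 7 3 9)(1 5 8 16 12 13 2)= [4, 5, 1, 9, 18, 8, 6, 3, 16, 0, 10, 11, 13, 2, 14, 15, 12, 7, 17]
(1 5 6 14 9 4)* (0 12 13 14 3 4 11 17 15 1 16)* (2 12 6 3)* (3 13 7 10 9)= [6, 5, 12, 4, 16, 13, 2, 10, 8, 11, 9, 17, 7, 14, 3, 1, 0, 15]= (0 6 2 12 7 10 9 11 17 15 1 5 13 14 3 4 16)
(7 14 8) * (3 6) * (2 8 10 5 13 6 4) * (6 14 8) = (2 6 3 4)(5 13 14 10)(7 8) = [0, 1, 6, 4, 2, 13, 3, 8, 7, 9, 5, 11, 12, 14, 10]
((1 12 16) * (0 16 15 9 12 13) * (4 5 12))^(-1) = ((0 16 1 13)(4 5 12 15 9))^(-1) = (0 13 1 16)(4 9 15 12 5)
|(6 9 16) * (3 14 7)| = 3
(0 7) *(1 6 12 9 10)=(0 7)(1 6 12 9 10)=[7, 6, 2, 3, 4, 5, 12, 0, 8, 10, 1, 11, 9]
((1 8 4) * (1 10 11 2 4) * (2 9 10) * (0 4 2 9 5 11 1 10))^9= (5 11)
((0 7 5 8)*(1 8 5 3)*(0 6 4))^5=((0 7 3 1 8 6 4))^5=(0 6 1 7 4 8 3)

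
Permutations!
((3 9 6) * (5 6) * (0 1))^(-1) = ((0 1)(3 9 5 6))^(-1) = (0 1)(3 6 5 9)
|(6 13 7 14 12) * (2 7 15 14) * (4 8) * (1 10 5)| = 30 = |(1 10 5)(2 7)(4 8)(6 13 15 14 12)|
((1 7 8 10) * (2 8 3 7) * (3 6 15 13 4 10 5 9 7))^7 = (1 15 5 10 6 8 4 7 2 13 9)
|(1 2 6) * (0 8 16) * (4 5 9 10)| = |(0 8 16)(1 2 6)(4 5 9 10)| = 12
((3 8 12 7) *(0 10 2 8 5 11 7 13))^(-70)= (0 2 12)(3 11)(5 7)(8 13 10)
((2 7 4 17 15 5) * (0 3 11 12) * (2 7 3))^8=((0 2 3 11 12)(4 17 15 5 7))^8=(0 11 2 12 3)(4 5 17 7 15)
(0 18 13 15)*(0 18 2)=[2, 1, 0, 3, 4, 5, 6, 7, 8, 9, 10, 11, 12, 15, 14, 18, 16, 17, 13]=(0 2)(13 15 18)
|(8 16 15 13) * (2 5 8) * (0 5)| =7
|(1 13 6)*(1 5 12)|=5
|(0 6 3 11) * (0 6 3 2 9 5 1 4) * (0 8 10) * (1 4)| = |(0 3 11 6 2 9 5 4 8 10)| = 10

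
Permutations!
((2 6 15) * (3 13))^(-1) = (2 15 6)(3 13)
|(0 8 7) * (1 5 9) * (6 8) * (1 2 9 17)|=12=|(0 6 8 7)(1 5 17)(2 9)|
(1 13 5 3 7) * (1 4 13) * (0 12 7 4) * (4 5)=(0 12 7)(3 5)(4 13)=[12, 1, 2, 5, 13, 3, 6, 0, 8, 9, 10, 11, 7, 4]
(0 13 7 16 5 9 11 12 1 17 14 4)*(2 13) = [2, 17, 13, 3, 0, 9, 6, 16, 8, 11, 10, 12, 1, 7, 4, 15, 5, 14] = (0 2 13 7 16 5 9 11 12 1 17 14 4)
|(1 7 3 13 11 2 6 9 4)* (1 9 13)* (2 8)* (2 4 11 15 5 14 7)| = |(1 2 6 13 15 5 14 7 3)(4 9 11 8)| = 36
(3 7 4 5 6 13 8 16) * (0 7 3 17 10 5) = (0 7 4)(5 6 13 8 16 17 10) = [7, 1, 2, 3, 0, 6, 13, 4, 16, 9, 5, 11, 12, 8, 14, 15, 17, 10]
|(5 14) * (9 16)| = 2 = |(5 14)(9 16)|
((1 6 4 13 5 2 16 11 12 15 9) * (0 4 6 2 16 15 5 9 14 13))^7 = (0 4)(1 2 15 14 13 9)(5 12 11 16)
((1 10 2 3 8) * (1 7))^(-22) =((1 10 2 3 8 7))^(-22) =(1 2 8)(3 7 10)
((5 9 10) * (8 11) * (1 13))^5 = ((1 13)(5 9 10)(8 11))^5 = (1 13)(5 10 9)(8 11)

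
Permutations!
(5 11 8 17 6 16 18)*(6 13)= (5 11 8 17 13 6 16 18)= [0, 1, 2, 3, 4, 11, 16, 7, 17, 9, 10, 8, 12, 6, 14, 15, 18, 13, 5]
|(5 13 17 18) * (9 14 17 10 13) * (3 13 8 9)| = 9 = |(3 13 10 8 9 14 17 18 5)|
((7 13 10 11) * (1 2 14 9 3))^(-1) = ((1 2 14 9 3)(7 13 10 11))^(-1) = (1 3 9 14 2)(7 11 10 13)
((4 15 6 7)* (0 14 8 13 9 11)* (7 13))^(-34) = ((0 14 8 7 4 15 6 13 9 11))^(-34) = (0 6 8 9 4)(7 11 15 14 13)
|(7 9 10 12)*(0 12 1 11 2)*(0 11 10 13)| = 10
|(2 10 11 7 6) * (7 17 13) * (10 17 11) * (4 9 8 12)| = |(2 17 13 7 6)(4 9 8 12)| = 20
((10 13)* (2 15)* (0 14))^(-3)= (0 14)(2 15)(10 13)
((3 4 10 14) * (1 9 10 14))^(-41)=(1 9 10)(3 4 14)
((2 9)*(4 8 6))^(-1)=(2 9)(4 6 8)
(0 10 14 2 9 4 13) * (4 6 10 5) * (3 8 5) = (0 3 8 5 4 13)(2 9 6 10 14) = [3, 1, 9, 8, 13, 4, 10, 7, 5, 6, 14, 11, 12, 0, 2]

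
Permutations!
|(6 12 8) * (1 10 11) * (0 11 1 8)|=10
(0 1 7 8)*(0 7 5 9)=(0 1 5 9)(7 8)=[1, 5, 2, 3, 4, 9, 6, 8, 7, 0]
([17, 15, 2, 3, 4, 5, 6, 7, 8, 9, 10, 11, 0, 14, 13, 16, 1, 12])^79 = [17, 15, 2, 3, 4, 5, 6, 7, 8, 9, 10, 11, 0, 14, 13, 16, 1, 12]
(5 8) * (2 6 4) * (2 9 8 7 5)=(2 6 4 9 8)(5 7)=[0, 1, 6, 3, 9, 7, 4, 5, 2, 8]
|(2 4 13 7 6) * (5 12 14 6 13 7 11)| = 9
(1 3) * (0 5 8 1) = (0 5 8 1 3) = [5, 3, 2, 0, 4, 8, 6, 7, 1]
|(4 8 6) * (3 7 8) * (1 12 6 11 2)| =9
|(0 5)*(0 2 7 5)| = 3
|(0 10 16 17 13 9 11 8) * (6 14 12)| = 24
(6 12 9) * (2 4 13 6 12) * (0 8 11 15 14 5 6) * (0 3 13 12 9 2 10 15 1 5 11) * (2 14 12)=[8, 5, 4, 13, 2, 6, 10, 7, 0, 9, 15, 1, 14, 3, 11, 12]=(0 8)(1 5 6 10 15 12 14 11)(2 4)(3 13)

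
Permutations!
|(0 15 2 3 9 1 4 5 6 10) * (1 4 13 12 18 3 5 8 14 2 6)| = |(0 15 6 10)(1 13 12 18 3 9 4 8 14 2 5)| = 44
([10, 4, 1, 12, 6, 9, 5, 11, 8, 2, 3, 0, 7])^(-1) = (0 11 7 12 3 10)(1 2 9 5 6 4)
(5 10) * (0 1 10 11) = (0 1 10 5 11) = [1, 10, 2, 3, 4, 11, 6, 7, 8, 9, 5, 0]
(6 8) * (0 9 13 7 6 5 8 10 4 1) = (0 9 13 7 6 10 4 1)(5 8) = [9, 0, 2, 3, 1, 8, 10, 6, 5, 13, 4, 11, 12, 7]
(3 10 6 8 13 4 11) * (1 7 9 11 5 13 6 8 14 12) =(1 7 9 11 3 10 8 6 14 12)(4 5 13) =[0, 7, 2, 10, 5, 13, 14, 9, 6, 11, 8, 3, 1, 4, 12]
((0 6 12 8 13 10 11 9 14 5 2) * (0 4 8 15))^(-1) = ((0 6 12 15)(2 4 8 13 10 11 9 14 5))^(-1) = (0 15 12 6)(2 5 14 9 11 10 13 8 4)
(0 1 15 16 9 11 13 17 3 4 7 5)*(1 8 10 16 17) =[8, 15, 2, 4, 7, 0, 6, 5, 10, 11, 16, 13, 12, 1, 14, 17, 9, 3] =(0 8 10 16 9 11 13 1 15 17 3 4 7 5)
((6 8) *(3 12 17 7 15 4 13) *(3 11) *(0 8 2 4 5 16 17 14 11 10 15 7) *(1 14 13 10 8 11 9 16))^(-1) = ((0 11 3 12 13 8 6 2 4 10 15 5 1 14 9 16 17))^(-1) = (0 17 16 9 14 1 5 15 10 4 2 6 8 13 12 3 11)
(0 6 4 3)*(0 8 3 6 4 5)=(0 4 6 5)(3 8)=[4, 1, 2, 8, 6, 0, 5, 7, 3]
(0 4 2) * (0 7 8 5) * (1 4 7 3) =[7, 4, 3, 1, 2, 0, 6, 8, 5] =(0 7 8 5)(1 4 2 3)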